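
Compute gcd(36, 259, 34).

gcd(259, 36):
  259 = 7*36 + 7
  36 = 5*7 + 1
  7 = 7*1
so gcd(259, 36) = 1.
gcd(1, 34) = 1.

1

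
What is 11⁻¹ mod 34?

gcd(34, 11) = 1  (34 = 3×11 + 1, 11 = 11×1).
Back-substituting, 11×(-3) + 34×(1) = 1.
So 11×-3 ≡ 1 (mod 34), and -3 mod 34 = 31.

31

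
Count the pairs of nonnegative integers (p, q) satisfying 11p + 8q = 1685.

19

gcd(11, 8):
  11 = 1·8 + 3
  8 = 2·3 + 2
  3 = 1·2 + 1
  2 = 2·1
so gcd(11, 8) = 1.
Back-substitute for Bézout coefficients:
  1 = 3 - 1·2
  ... = 11·(3) + 8·(-4)
Scale by 1685: one solution is (5055, -6740). Reduce p mod 8: (7, 201).
General: p = 7 + 8t, q = 201 - 11t.
p ≥ 0 ⇒ t ≥ 0; q ≥ 0 ⇒ t ≤ 18. So t ∈ [0, 18]: 19 solutions.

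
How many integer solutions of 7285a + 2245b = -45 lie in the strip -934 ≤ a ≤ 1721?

6

gcd(7285, 2245) = 5.
By Bézout, 7285×(-200) + 2245×(649) = 5.
Particular solution: (4, -13).
General solution: a = 4 + 449t, b = -13 - 1457t for integer t.
-934 ≤ 4 + 449t ≤ 1721 gives t ∈ [-2, 3], which is 6 values.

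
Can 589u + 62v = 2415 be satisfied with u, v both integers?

gcd(589, 62) = 31  (589 = 9*62 + 31, 62 = 2*31).
31 does not divide 2415 (remainder 28), so no integer solutions.

no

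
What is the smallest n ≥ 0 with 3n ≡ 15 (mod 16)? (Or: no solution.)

gcd(16, 3) = 1  (16 = 5·3 + 1, 3 = 3·1).
1 divides 15, so solutions exist.
Back-substituting, 3·(-5) + 16·(1) = 1.
So 3·(-5) ≡ 1 (mod 16); multiply by 15: n ≡ -75 (mod 16).
Smallest nonnegative: n = -75 mod 16 = 5.

5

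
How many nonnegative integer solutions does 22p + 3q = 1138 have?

17

gcd(22, 3) = 1.
By Bézout, 22·(1) + 3·(-7) = 1.
One solution: (1, 372).
General: p = 1 + 3t, q = 372 - 22t.
p ≥ 0 ⇒ t ≥ 0; q ≥ 0 ⇒ t ≤ 16. So t ∈ [0, 16]: 17 solutions.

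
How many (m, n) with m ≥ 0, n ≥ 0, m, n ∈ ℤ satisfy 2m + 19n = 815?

gcd(19, 2) = 1.
By Bézout, 2·(-9) + 19·(1) = 1.
One solution: (18, 41).
General: m = 18 + 19t, n = 41 - 2t.
m ≥ 0 ⇒ t ≥ 0; n ≥ 0 ⇒ t ≤ 20. So t ∈ [0, 20]: 21 solutions.

21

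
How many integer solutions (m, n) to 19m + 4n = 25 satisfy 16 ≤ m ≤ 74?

14

gcd(19, 4) = 1  (19 = 4*4 + 3, 4 = 1*3 + 1, 3 = 3*1).
Back-substituting, 19*(-1) + 4*(5) = 1.
Scale by 25: particular solution (-25, 125); reduce m mod 4: (3, -8).
General solution: m = 3 + 4t, n = -8 - 19t for integer t.
16 ≤ 3 + 4t ≤ 74 gives t ∈ [4, 17], which is 14 values.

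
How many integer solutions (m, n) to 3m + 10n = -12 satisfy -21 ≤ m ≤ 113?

13

gcd(10, 3) = 1.
By Bézout, 3·(-3) + 10·(1) = 1.
Particular solution: (6, -3).
General solution: m = 6 + 10t, n = -3 - 3t for integer t.
-21 ≤ 6 + 10t ≤ 113 gives t ∈ [-2, 10], which is 13 values.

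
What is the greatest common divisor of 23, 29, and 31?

1

gcd(29, 23) = 1  (29 = 1*23 + 6, 23 = 3*6 + 5, 6 = 1*5 + 1, 5 = 5*1).
gcd(1, 31) = 1.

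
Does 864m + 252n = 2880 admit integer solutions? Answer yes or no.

gcd(864, 252):
  864 = 3*252 + 108
  252 = 2*108 + 36
  108 = 3*36
so gcd(864, 252) = 36.
36 divides 2880, so integer solutions exist.

yes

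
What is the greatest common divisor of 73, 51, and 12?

gcd(73, 51) = 1  (73 = 1·51 + 22, 51 = 2·22 + 7, 22 = 3·7 + 1, 7 = 7·1).
gcd(1, 12) = 1.

1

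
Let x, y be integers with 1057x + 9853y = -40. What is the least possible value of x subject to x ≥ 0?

gcd(9853, 1057) = 1  (9853 = 9·1057 + 340, 1057 = 3·340 + 37, 340 = 9·37 + 7, 37 = 5·7 + 2, 7 = 3·2 + 1, 2 = 2·1).
1 divides -40, so solutions exist.
Back-substituting, 1057·(-4260) + 9853·(457) = 1.
Scale by -40/1 = -40: (x₀, y₀) = (170400, -18280).
General solution: x = 170400 + 9853t, y = -18280 - 1057t for integer t.
x ≥ 0: smallest is 170400 mod 9853 = 2899 (at t = -17), with y = -311.

2899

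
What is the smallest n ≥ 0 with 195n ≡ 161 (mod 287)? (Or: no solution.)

gcd(287, 195):
  287 = 1×195 + 92
  195 = 2×92 + 11
  92 = 8×11 + 4
  11 = 2×4 + 3
  4 = 1×3 + 1
  3 = 3×1
so gcd(287, 195) = 1.
1 divides 161, so solutions exist.
Back-substitute for Bézout coefficients:
  1 = 4 - 1×3
  ... = 195×(-78) + 287×(53)
So 195×(-78) ≡ 1 (mod 287); multiply by 161: n ≡ -12558 (mod 287).
Smallest nonnegative: n = -12558 mod 287 = 70.

70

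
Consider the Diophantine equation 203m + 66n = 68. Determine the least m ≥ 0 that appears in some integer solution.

gcd(203, 66):
  203 = 3×66 + 5
  66 = 13×5 + 1
  5 = 5×1
so gcd(203, 66) = 1.
1 divides 68, so solutions exist.
Back-substitute for Bézout coefficients:
  1 = 66 - 13×5
  ... = 203×(-13) + 66×(40)
Scale by 68/1 = 68: (m₀, n₀) = (-884, 2720).
General solution: m = -884 + 66t, n = 2720 - 203t for integer t.
m ≥ 0: smallest is -884 mod 66 = 40 (at t = 14), with n = -122.

40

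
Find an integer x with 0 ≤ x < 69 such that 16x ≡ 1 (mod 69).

13

gcd(69, 16):
  69 = 4*16 + 5
  16 = 3*5 + 1
  5 = 5*1
so gcd(69, 16) = 1.
Back-substitute for Bézout coefficients:
  1 = 16 - 3*5
  ... = 16*(13) + 69*(-3)
So 16*13 ≡ 1 (mod 69), and 13 mod 69 = 13.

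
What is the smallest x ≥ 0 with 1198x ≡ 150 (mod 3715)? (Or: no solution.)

1470

gcd(3715, 1198):
  3715 = 3*1198 + 121
  1198 = 9*121 + 109
  121 = 1*109 + 12
  109 = 9*12 + 1
  12 = 12*1
so gcd(3715, 1198) = 1.
1 divides 150, so solutions exist.
Back-substitute for Bézout coefficients:
  1 = 109 - 9*12
  ... = 1198*(307) + 3715*(-99)
So 1198*(307) ≡ 1 (mod 3715); multiply by 150: x ≡ 46050 (mod 3715).
Smallest nonnegative: x = 46050 mod 3715 = 1470.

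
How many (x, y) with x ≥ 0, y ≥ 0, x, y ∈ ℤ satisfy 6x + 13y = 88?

1

gcd(13, 6):
  13 = 2×6 + 1
  6 = 6×1
so gcd(13, 6) = 1.
Back-substitute for Bézout coefficients:
  1 = 13 - 2×6
  ... = 6×(-2) + 13×(1)
Scale by 88: one solution is (-176, 88). Reduce x mod 13: (6, 4).
General: x = 6 + 13t, y = 4 - 6t.
x ≥ 0 ⇒ t ≥ 0; y ≥ 0 ⇒ t ≤ 0. So t ∈ [0, 0]: 1 solution.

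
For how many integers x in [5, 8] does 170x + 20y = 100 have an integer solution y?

gcd(170, 20):
  170 = 8*20 + 10
  20 = 2*10
so gcd(170, 20) = 10.
Back-substitute for Bézout coefficients:
  10 = 170 - 8*20
  ... = 170*(1) + 20*(-8)
Scale by 10: particular solution (10, -80); reduce x mod 2: (0, 5).
General solution: x = 0 + 2t, y = 5 - 17t for integer t.
5 ≤ 0 + 2t ≤ 8 gives t ∈ [3, 4], which is 2 values.

2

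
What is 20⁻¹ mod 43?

gcd(43, 20) = 1  (43 = 2×20 + 3, 20 = 6×3 + 2, 3 = 1×2 + 1, 2 = 2×1).
Back-substituting, 20×(-15) + 43×(7) = 1.
So 20×-15 ≡ 1 (mod 43), and -15 mod 43 = 28.

28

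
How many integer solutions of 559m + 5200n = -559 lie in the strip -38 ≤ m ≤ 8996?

gcd(5200, 559) = 13  (5200 = 9*559 + 169, 559 = 3*169 + 52, 169 = 3*52 + 13, 52 = 4*13).
Back-substituting, 559*(-93) + 5200*(10) = 13.
Scale by -43: particular solution (3999, -430); reduce m mod 400: (399, -43).
General solution: m = 399 + 400t, n = -43 - 43t for integer t.
-38 ≤ 399 + 400t ≤ 8996 gives t ∈ [-1, 21], which is 23 values.

23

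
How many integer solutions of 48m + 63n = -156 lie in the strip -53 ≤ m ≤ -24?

gcd(63, 48) = 3.
By Bézout, 48·(4) + 63·(-3) = 3.
Particular solution: (2, -4).
General solution: m = 2 + 21t, n = -4 - 16t for integer t.
-53 ≤ 2 + 21t ≤ -24 gives t ∈ [-2, -2], which is 1 value.

1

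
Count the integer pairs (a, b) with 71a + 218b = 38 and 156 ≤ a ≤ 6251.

28

gcd(218, 71) = 1.
By Bézout, 71*(43) + 218*(-14) = 1.
Particular solution: (108, -35).
General solution: a = 108 + 218t, b = -35 - 71t for integer t.
156 ≤ 108 + 218t ≤ 6251 gives t ∈ [1, 28], which is 28 values.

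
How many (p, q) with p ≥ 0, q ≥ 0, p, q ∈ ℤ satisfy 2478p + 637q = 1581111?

7

gcd(2478, 637) = 7.
By Bézout, 2478·(9) + 637·(-35) = 7.
One solution: (8, 2451).
General: p = 8 + 91t, q = 2451 - 354t.
p ≥ 0 ⇒ t ≥ 0; q ≥ 0 ⇒ t ≤ 6. So t ∈ [0, 6]: 7 solutions.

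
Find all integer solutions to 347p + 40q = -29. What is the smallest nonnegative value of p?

33

gcd(347, 40):
  347 = 8*40 + 27
  40 = 1*27 + 13
  27 = 2*13 + 1
  13 = 13*1
so gcd(347, 40) = 1.
1 divides -29, so solutions exist.
Back-substitute for Bézout coefficients:
  1 = 27 - 2*13
  ... = 347*(3) + 40*(-26)
Scale by -29/1 = -29: (p₀, q₀) = (-87, 754).
General solution: p = -87 + 40t, q = 754 - 347t for integer t.
p ≥ 0: smallest is -87 mod 40 = 33 (at t = 3), with q = -287.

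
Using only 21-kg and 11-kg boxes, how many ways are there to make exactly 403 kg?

2

Need nonnegative integers with 21j + 11k = 403.
gcd(21, 11) = 1, and 21·(-1) + 11·(2) = 1.
So (j₀, k₀) = (-403, 806); general j = -403 + 11t, k = 806 - 21t.
j ≥ 0 ⇒ t ≥ 37; k ≥ 0 ⇒ t ≤ 38. That's 2 values of t.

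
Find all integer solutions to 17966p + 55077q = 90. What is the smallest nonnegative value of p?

14715

gcd(55077, 17966) = 1  (55077 = 3·17966 + 1179, 17966 = 15·1179 + 281, 1179 = 4·281 + 55, 281 = 5·55 + 6, 55 = 9·6 + 1, 6 = 6·1).
1 divides 90, so solutions exist.
Back-substituting, 17966·(-9016) + 55077·(2941) = 1.
Scale by 90/1 = 90: (p₀, q₀) = (-811440, 264690).
General solution: p = -811440 + 55077t, q = 264690 - 17966t for integer t.
p ≥ 0: smallest is -811440 mod 55077 = 14715 (at t = 15), with q = -4800.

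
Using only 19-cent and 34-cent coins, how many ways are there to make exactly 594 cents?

Need nonnegative integers with 19j + 34k = 594.
gcd(19, 34) = 1, and 19·(9) + 34·(-5) = 1.
So (j₀, k₀) = (5346, -2970); general j = 5346 + 34t, k = -2970 - 19t.
j ≥ 0 ⇒ t ≥ -157; k ≥ 0 ⇒ t ≤ -157. That's 1 value of t.

1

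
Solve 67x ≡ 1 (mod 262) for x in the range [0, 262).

gcd(262, 67) = 1  (262 = 3×67 + 61, 67 = 1×61 + 6, 61 = 10×6 + 1, 6 = 6×1).
Back-substituting, 67×(-43) + 262×(11) = 1.
So 67×-43 ≡ 1 (mod 262), and -43 mod 262 = 219.

219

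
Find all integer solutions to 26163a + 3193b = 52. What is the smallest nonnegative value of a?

258

gcd(26163, 3193):
  26163 = 8×3193 + 619
  3193 = 5×619 + 98
  619 = 6×98 + 31
  98 = 3×31 + 5
  31 = 6×5 + 1
  5 = 5×1
so gcd(26163, 3193) = 1.
1 divides 52, so solutions exist.
Back-substitute for Bézout coefficients:
  1 = 31 - 6×5
  ... = 26163×(619) + 3193×(-5072)
Scale by 52/1 = 52: (a₀, b₀) = (32188, -263744).
General solution: a = 32188 + 3193t, b = -263744 - 26163t for integer t.
a ≥ 0: smallest is 32188 mod 3193 = 258 (at t = -10), with b = -2114.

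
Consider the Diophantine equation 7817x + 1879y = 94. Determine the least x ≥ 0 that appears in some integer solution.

gcd(7817, 1879) = 1  (7817 = 4·1879 + 301, 1879 = 6·301 + 73, 301 = 4·73 + 9, 73 = 8·9 + 1, 9 = 9·1).
1 divides 94, so solutions exist.
Back-substituting, 7817·(-206) + 1879·(857) = 1.
Scale by 94/1 = 94: (x₀, y₀) = (-19364, 80558).
General solution: x = -19364 + 1879t, y = 80558 - 7817t for integer t.
x ≥ 0: smallest is -19364 mod 1879 = 1305 (at t = 11), with y = -5429.

1305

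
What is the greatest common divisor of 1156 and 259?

1

gcd(1156, 259):
  1156 = 4·259 + 120
  259 = 2·120 + 19
  120 = 6·19 + 6
  19 = 3·6 + 1
  6 = 6·1
so gcd(1156, 259) = 1.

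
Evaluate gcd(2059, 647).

gcd(2059, 647):
  2059 = 3*647 + 118
  647 = 5*118 + 57
  118 = 2*57 + 4
  57 = 14*4 + 1
  4 = 4*1
so gcd(2059, 647) = 1.

1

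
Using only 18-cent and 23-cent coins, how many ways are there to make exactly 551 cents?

Need nonnegative integers with 18j + 23k = 551.
gcd(18, 23) = 1, and 18·(9) + 23·(-7) = 1.
So (j₀, k₀) = (4959, -3857); general j = 4959 + 23t, k = -3857 - 18t.
j ≥ 0 ⇒ t ≥ -215; k ≥ 0 ⇒ t ≤ -215. That's 1 value of t.

1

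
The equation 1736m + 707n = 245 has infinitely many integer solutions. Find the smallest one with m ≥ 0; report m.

gcd(1736, 707) = 7.
7 divides 245, so solutions exist.
By Bézout, 1736×(11) + 707×(-27) = 7.
Scale by 245/7 = 35: (m₀, n₀) = (385, -945).
General solution: m = 385 + 101t, n = -945 - 248t for integer t.
m ≥ 0: smallest is 385 mod 101 = 82 (at t = -3), with n = -201.

82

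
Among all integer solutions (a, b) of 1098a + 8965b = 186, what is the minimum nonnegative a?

gcd(8965, 1098):
  8965 = 8×1098 + 181
  1098 = 6×181 + 12
  181 = 15×12 + 1
  12 = 12×1
so gcd(8965, 1098) = 1.
1 divides 186, so solutions exist.
Back-substitute for Bézout coefficients:
  1 = 181 - 15×12
  ... = 1098×(-743) + 8965×(91)
Scale by 186/1 = 186: (a₀, b₀) = (-138198, 16926).
General solution: a = -138198 + 8965t, b = 16926 - 1098t for integer t.
a ≥ 0: smallest is -138198 mod 8965 = 5242 (at t = 16), with b = -642.

5242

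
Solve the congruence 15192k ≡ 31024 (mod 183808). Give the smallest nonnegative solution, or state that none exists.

gcd(183808, 15192):
  183808 = 12*15192 + 1504
  15192 = 10*1504 + 152
  1504 = 9*152 + 136
  152 = 1*136 + 16
  136 = 8*16 + 8
  16 = 2*8
so gcd(183808, 15192) = 8.
8 divides 31024, so solutions exist.
Back-substitute for Bézout coefficients:
  8 = 136 - 8*16
  ... = 15192*(-10877) + 183808*(899)
So 15192*(-10877) ≡ 8 (mod 183808); multiply by 3878: k ≡ -42181006 (mod 22976).
Smallest nonnegative: k = -42181006 mod 22976 = 2930.

2930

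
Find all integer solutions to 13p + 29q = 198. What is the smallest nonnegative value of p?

gcd(29, 13) = 1.
1 divides 198, so solutions exist.
By Bézout, 13×(9) + 29×(-4) = 1.
Scale by 198/1 = 198: (p₀, q₀) = (1782, -792).
General solution: p = 1782 + 29t, q = -792 - 13t for integer t.
p ≥ 0: smallest is 1782 mod 29 = 13 (at t = -61), with q = 1.

13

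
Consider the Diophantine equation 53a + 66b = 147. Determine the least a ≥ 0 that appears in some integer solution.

9

gcd(66, 53) = 1.
1 divides 147, so solutions exist.
By Bézout, 53×(5) + 66×(-4) = 1.
Scale by 147/1 = 147: (a₀, b₀) = (735, -588).
General solution: a = 735 + 66t, b = -588 - 53t for integer t.
a ≥ 0: smallest is 735 mod 66 = 9 (at t = -11), with b = -5.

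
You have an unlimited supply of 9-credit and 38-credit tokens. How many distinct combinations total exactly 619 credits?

Need nonnegative integers with 9j + 38k = 619.
gcd(9, 38) = 1, and 9·(17) + 38·(-4) = 1.
So (j₀, k₀) = (10523, -2476); general j = 10523 + 38t, k = -2476 - 9t.
j ≥ 0 ⇒ t ≥ -276; k ≥ 0 ⇒ t ≤ -276. That's 1 value of t.

1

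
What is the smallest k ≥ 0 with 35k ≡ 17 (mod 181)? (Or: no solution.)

16

gcd(181, 35) = 1  (181 = 5·35 + 6, 35 = 5·6 + 5, 6 = 1·5 + 1, 5 = 5·1).
1 divides 17, so solutions exist.
Back-substituting, 35·(-31) + 181·(6) = 1.
So 35·(-31) ≡ 1 (mod 181); multiply by 17: k ≡ -527 (mod 181).
Smallest nonnegative: k = -527 mod 181 = 16.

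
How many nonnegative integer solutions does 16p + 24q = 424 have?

9

gcd(24, 16) = 8  (24 = 1*16 + 8, 16 = 2*8).
Back-substituting, 16*(-1) + 24*(1) = 8.
Scale by 53: one solution is (-53, 53). Reduce p mod 3: (1, 17).
General: p = 1 + 3t, q = 17 - 2t.
p ≥ 0 ⇒ t ≥ 0; q ≥ 0 ⇒ t ≤ 8. So t ∈ [0, 8]: 9 solutions.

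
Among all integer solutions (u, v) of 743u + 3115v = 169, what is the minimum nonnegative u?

1128

gcd(3115, 743):
  3115 = 4×743 + 143
  743 = 5×143 + 28
  143 = 5×28 + 3
  28 = 9×3 + 1
  3 = 3×1
so gcd(3115, 743) = 1.
1 divides 169, so solutions exist.
Back-substitute for Bézout coefficients:
  1 = 28 - 9×3
  ... = 743×(1002) + 3115×(-239)
Scale by 169/1 = 169: (u₀, v₀) = (169338, -40391).
General solution: u = 169338 + 3115t, v = -40391 - 743t for integer t.
u ≥ 0: smallest is 169338 mod 3115 = 1128 (at t = -54), with v = -269.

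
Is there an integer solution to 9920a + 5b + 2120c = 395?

yes

gcd(9920, 5):
  9920 = 1984×5
so gcd(9920, 5) = 5.
gcd(5, 2120) = 5.
5 divides 395, so integer solutions exist.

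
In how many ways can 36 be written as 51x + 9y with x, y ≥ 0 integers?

gcd(51, 9) = 3  (51 = 5*9 + 6, 9 = 1*6 + 3, 6 = 2*3).
Back-substituting, 51*(-1) + 9*(6) = 3.
Scale by 12: one solution is (-12, 72). Reduce x mod 3: (0, 4).
General: x = 0 + 3t, y = 4 - 17t.
x ≥ 0 ⇒ t ≥ 0; y ≥ 0 ⇒ t ≤ 0. So t ∈ [0, 0]: 1 solution.

1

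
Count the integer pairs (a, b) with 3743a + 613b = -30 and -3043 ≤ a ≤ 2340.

gcd(3743, 613):
  3743 = 6·613 + 65
  613 = 9·65 + 28
  65 = 2·28 + 9
  28 = 3·9 + 1
  9 = 9·1
so gcd(3743, 613) = 1.
Back-substitute for Bézout coefficients:
  1 = 28 - 3·9
  ... = 3743·(-66) + 613·(403)
Scale by -30: particular solution (1980, -12090); reduce a mod 613: (141, -861).
General solution: a = 141 + 613t, b = -861 - 3743t for integer t.
-3043 ≤ 141 + 613t ≤ 2340 gives t ∈ [-5, 3], which is 9 values.

9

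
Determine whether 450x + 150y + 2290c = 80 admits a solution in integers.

yes

gcd(450, 150) = 150  (450 = 3×150).
gcd(150, 2290) = 10.
10 divides 80, so integer solutions exist.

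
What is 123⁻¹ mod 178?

gcd(178, 123) = 1  (178 = 1×123 + 55, 123 = 2×55 + 13, 55 = 4×13 + 3, 13 = 4×3 + 1, 3 = 3×1).
Back-substituting, 123×(55) + 178×(-38) = 1.
So 123×55 ≡ 1 (mod 178), and 55 mod 178 = 55.

55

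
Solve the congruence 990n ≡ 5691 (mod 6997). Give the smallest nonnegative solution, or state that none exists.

3165

gcd(6997, 990):
  6997 = 7*990 + 67
  990 = 14*67 + 52
  67 = 1*52 + 15
  52 = 3*15 + 7
  15 = 2*7 + 1
  7 = 7*1
so gcd(6997, 990) = 1.
1 divides 5691, so solutions exist.
Back-substitute for Bézout coefficients:
  1 = 15 - 2*7
  ... = 990*(-940) + 6997*(133)
So 990*(-940) ≡ 1 (mod 6997); multiply by 5691: n ≡ -5349540 (mod 6997).
Smallest nonnegative: n = -5349540 mod 6997 = 3165.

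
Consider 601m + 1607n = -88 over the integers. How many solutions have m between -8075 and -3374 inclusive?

3

gcd(1607, 601) = 1  (1607 = 2×601 + 405, 601 = 1×405 + 196, 405 = 2×196 + 13, 196 = 15×13 + 1, 13 = 13×1).
Back-substituting, 601×(123) + 1607×(-46) = 1.
Scale by -88: particular solution (-10824, 4048); reduce m mod 1607: (425, -159).
General solution: m = 425 + 1607t, n = -159 - 601t for integer t.
-8075 ≤ 425 + 1607t ≤ -3374 gives t ∈ [-5, -3], which is 3 values.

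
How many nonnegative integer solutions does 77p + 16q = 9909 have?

gcd(77, 16):
  77 = 4×16 + 13
  16 = 1×13 + 3
  13 = 4×3 + 1
  3 = 3×1
so gcd(77, 16) = 1.
Back-substitute for Bézout coefficients:
  1 = 13 - 4×3
  ... = 77×(5) + 16×(-24)
Scale by 9909: one solution is (49545, -237816). Reduce p mod 16: (9, 576).
General: p = 9 + 16t, q = 576 - 77t.
p ≥ 0 ⇒ t ≥ 0; q ≥ 0 ⇒ t ≤ 7. So t ∈ [0, 7]: 8 solutions.

8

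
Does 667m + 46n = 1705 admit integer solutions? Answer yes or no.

gcd(667, 46):
  667 = 14×46 + 23
  46 = 2×23
so gcd(667, 46) = 23.
23 does not divide 1705 (remainder 3), so no integer solutions.

no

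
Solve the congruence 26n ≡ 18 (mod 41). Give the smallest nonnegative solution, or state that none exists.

gcd(41, 26) = 1  (41 = 1*26 + 15, 26 = 1*15 + 11, 15 = 1*11 + 4, 11 = 2*4 + 3, 4 = 1*3 + 1, 3 = 3*1).
1 divides 18, so solutions exist.
Back-substituting, 26*(-11) + 41*(7) = 1.
So 26*(-11) ≡ 1 (mod 41); multiply by 18: n ≡ -198 (mod 41).
Smallest nonnegative: n = -198 mod 41 = 7.

7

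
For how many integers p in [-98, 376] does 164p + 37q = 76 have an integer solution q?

13

gcd(164, 37):
  164 = 4·37 + 16
  37 = 2·16 + 5
  16 = 3·5 + 1
  5 = 5·1
so gcd(164, 37) = 1.
Back-substitute for Bézout coefficients:
  1 = 16 - 3·5
  ... = 164·(7) + 37·(-31)
Scale by 76: particular solution (532, -2356); reduce p mod 37: (14, -60).
General solution: p = 14 + 37t, q = -60 - 164t for integer t.
-98 ≤ 14 + 37t ≤ 376 gives t ∈ [-3, 9], which is 13 values.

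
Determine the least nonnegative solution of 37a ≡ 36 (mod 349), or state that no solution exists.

67

gcd(349, 37) = 1  (349 = 9×37 + 16, 37 = 2×16 + 5, 16 = 3×5 + 1, 5 = 5×1).
1 divides 36, so solutions exist.
Back-substituting, 37×(-66) + 349×(7) = 1.
So 37×(-66) ≡ 1 (mod 349); multiply by 36: a ≡ -2376 (mod 349).
Smallest nonnegative: a = -2376 mod 349 = 67.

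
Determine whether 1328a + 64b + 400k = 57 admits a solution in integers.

gcd(1328, 64) = 16.
gcd(16, 400) = 16.
16 does not divide 57 (remainder 9), so no integer solutions.

no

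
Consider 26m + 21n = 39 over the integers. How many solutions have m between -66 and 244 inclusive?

15

gcd(26, 21) = 1.
By Bézout, 26·(-4) + 21·(5) = 1.
Particular solution: (12, -13).
General solution: m = 12 + 21t, n = -13 - 26t for integer t.
-66 ≤ 12 + 21t ≤ 244 gives t ∈ [-3, 11], which is 15 values.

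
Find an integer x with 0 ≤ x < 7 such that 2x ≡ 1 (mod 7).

gcd(7, 2):
  7 = 3*2 + 1
  2 = 2*1
so gcd(7, 2) = 1.
Back-substitute for Bézout coefficients:
  1 = 7 - 3*2
  ... = 2*(-3) + 7*(1)
So 2*-3 ≡ 1 (mod 7), and -3 mod 7 = 4.

4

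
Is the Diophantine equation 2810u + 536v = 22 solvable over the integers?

yes

gcd(2810, 536) = 2  (2810 = 5*536 + 130, 536 = 4*130 + 16, 130 = 8*16 + 2, 16 = 8*2).
2 divides 22, so integer solutions exist.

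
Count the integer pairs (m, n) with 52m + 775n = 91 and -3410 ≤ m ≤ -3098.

1

gcd(775, 52) = 1.
By Bézout, 52*(313) + 775*(-21) = 1.
Particular solution: (583, -39).
General solution: m = 583 + 775t, n = -39 - 52t for integer t.
-3410 ≤ 583 + 775t ≤ -3098 gives t ∈ [-5, -5], which is 1 value.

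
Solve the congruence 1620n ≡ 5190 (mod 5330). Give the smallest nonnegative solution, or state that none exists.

gcd(5330, 1620):
  5330 = 3·1620 + 470
  1620 = 3·470 + 210
  470 = 2·210 + 50
  210 = 4·50 + 10
  50 = 5·10
so gcd(5330, 1620) = 10.
10 divides 5190, so solutions exist.
Back-substitute for Bézout coefficients:
  10 = 210 - 4·50
  ... = 1620·(102) + 5330·(-31)
So 1620·(102) ≡ 10 (mod 5330); multiply by 519: n ≡ 52938 (mod 533).
Smallest nonnegative: n = 52938 mod 533 = 171.

171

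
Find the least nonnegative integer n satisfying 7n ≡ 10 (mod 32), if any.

6

gcd(32, 7):
  32 = 4*7 + 4
  7 = 1*4 + 3
  4 = 1*3 + 1
  3 = 3*1
so gcd(32, 7) = 1.
1 divides 10, so solutions exist.
Back-substitute for Bézout coefficients:
  1 = 4 - 1*3
  ... = 7*(-9) + 32*(2)
So 7*(-9) ≡ 1 (mod 32); multiply by 10: n ≡ -90 (mod 32).
Smallest nonnegative: n = -90 mod 32 = 6.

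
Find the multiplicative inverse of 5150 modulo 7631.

5155

gcd(7631, 5150):
  7631 = 1×5150 + 2481
  5150 = 2×2481 + 188
  2481 = 13×188 + 37
  188 = 5×37 + 3
  37 = 12×3 + 1
  3 = 3×1
so gcd(7631, 5150) = 1.
Back-substitute for Bézout coefficients:
  1 = 37 - 12×3
  ... = 5150×(-2476) + 7631×(1671)
So 5150×-2476 ≡ 1 (mod 7631), and -2476 mod 7631 = 5155.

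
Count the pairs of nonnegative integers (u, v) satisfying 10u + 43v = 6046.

14

gcd(43, 10):
  43 = 4·10 + 3
  10 = 3·3 + 1
  3 = 3·1
so gcd(43, 10) = 1.
Back-substitute for Bézout coefficients:
  1 = 10 - 3·3
  ... = 10·(13) + 43·(-3)
Scale by 6046: one solution is (78598, -18138). Reduce u mod 43: (37, 132).
General: u = 37 + 43t, v = 132 - 10t.
u ≥ 0 ⇒ t ≥ 0; v ≥ 0 ⇒ t ≤ 13. So t ∈ [0, 13]: 14 solutions.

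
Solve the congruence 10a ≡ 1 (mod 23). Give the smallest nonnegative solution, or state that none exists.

7

gcd(23, 10):
  23 = 2*10 + 3
  10 = 3*3 + 1
  3 = 3*1
so gcd(23, 10) = 1.
1 divides 1, so solutions exist.
Back-substitute for Bézout coefficients:
  1 = 10 - 3*3
  ... = 10*(7) + 23*(-3)
So 10*(7) ≡ 1 (mod 23); multiply by 1: a ≡ 7 (mod 23).
Smallest nonnegative: a = 7 mod 23 = 7.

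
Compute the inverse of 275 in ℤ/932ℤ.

gcd(932, 275) = 1.
By Bézout, 275·(-61) + 932·(18) = 1.
So 275·-61 ≡ 1 (mod 932), and -61 mod 932 = 871.

871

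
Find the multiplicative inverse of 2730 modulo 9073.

7953

gcd(9073, 2730) = 1  (9073 = 3·2730 + 883, 2730 = 3·883 + 81, 883 = 10·81 + 73, 81 = 1·73 + 8, 73 = 9·8 + 1, 8 = 8·1).
Back-substituting, 2730·(-1120) + 9073·(337) = 1.
So 2730·-1120 ≡ 1 (mod 9073), and -1120 mod 9073 = 7953.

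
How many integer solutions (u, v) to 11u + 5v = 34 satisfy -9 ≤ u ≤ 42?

gcd(11, 5) = 1  (11 = 2×5 + 1, 5 = 5×1).
Back-substituting, 11×(1) + 5×(-2) = 1.
Scale by 34: particular solution (34, -68); reduce u mod 5: (4, -2).
General solution: u = 4 + 5t, v = -2 - 11t for integer t.
-9 ≤ 4 + 5t ≤ 42 gives t ∈ [-2, 7], which is 10 values.

10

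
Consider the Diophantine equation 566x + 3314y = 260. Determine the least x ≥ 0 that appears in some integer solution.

504

gcd(3314, 566):
  3314 = 5·566 + 484
  566 = 1·484 + 82
  484 = 5·82 + 74
  82 = 1·74 + 8
  74 = 9·8 + 2
  8 = 4·2
so gcd(3314, 566) = 2.
2 divides 260, so solutions exist.
Back-substitute for Bézout coefficients:
  2 = 74 - 9·8
  ... = 566·(-404) + 3314·(69)
Scale by 260/2 = 130: (x₀, y₀) = (-52520, 8970).
General solution: x = -52520 + 1657t, y = 8970 - 283t for integer t.
x ≥ 0: smallest is -52520 mod 1657 = 504 (at t = 32), with y = -86.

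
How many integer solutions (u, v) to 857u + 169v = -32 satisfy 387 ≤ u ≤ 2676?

14

gcd(857, 169) = 1  (857 = 5·169 + 12, 169 = 14·12 + 1, 12 = 12·1).
Back-substituting, 857·(-14) + 169·(71) = 1.
Scale by -32: particular solution (448, -2272); reduce u mod 169: (110, -558).
General solution: u = 110 + 169t, v = -558 - 857t for integer t.
387 ≤ 110 + 169t ≤ 2676 gives t ∈ [2, 15], which is 14 values.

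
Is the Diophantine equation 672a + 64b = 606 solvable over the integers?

gcd(672, 64) = 32  (672 = 10*64 + 32, 64 = 2*32).
32 does not divide 606 (remainder 30), so no integer solutions.

no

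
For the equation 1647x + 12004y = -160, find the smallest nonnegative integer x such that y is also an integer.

gcd(12004, 1647) = 1.
1 divides -160, so solutions exist.
By Bézout, 1647·(-2325) + 12004·(319) = 1.
Scale by -160/1 = -160: (x₀, y₀) = (372000, -51040).
General solution: x = 372000 + 12004t, y = -51040 - 1647t for integer t.
x ≥ 0: smallest is 372000 mod 12004 = 11880 (at t = -30), with y = -1630.

11880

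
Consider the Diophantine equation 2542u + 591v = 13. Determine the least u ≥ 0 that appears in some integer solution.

gcd(2542, 591) = 1  (2542 = 4×591 + 178, 591 = 3×178 + 57, 178 = 3×57 + 7, 57 = 8×7 + 1, 7 = 7×1).
1 divides 13, so solutions exist.
Back-substituting, 2542×(-83) + 591×(357) = 1.
Scale by 13/1 = 13: (u₀, v₀) = (-1079, 4641).
General solution: u = -1079 + 591t, v = 4641 - 2542t for integer t.
u ≥ 0: smallest is -1079 mod 591 = 103 (at t = 2), with v = -443.

103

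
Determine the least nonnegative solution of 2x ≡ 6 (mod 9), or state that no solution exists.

gcd(9, 2) = 1  (9 = 4*2 + 1, 2 = 2*1).
1 divides 6, so solutions exist.
Back-substituting, 2*(-4) + 9*(1) = 1.
So 2*(-4) ≡ 1 (mod 9); multiply by 6: x ≡ -24 (mod 9).
Smallest nonnegative: x = -24 mod 9 = 3.

3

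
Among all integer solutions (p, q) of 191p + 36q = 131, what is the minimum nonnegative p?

25

gcd(191, 36):
  191 = 5·36 + 11
  36 = 3·11 + 3
  11 = 3·3 + 2
  3 = 1·2 + 1
  2 = 2·1
so gcd(191, 36) = 1.
1 divides 131, so solutions exist.
Back-substitute for Bézout coefficients:
  1 = 3 - 1·2
  ... = 191·(-13) + 36·(69)
Scale by 131/1 = 131: (p₀, q₀) = (-1703, 9039).
General solution: p = -1703 + 36t, q = 9039 - 191t for integer t.
p ≥ 0: smallest is -1703 mod 36 = 25 (at t = 48), with q = -129.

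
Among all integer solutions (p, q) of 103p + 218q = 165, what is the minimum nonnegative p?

27

gcd(218, 103) = 1.
1 divides 165, so solutions exist.
By Bézout, 103·(-91) + 218·(43) = 1.
Scale by 165/1 = 165: (p₀, q₀) = (-15015, 7095).
General solution: p = -15015 + 218t, q = 7095 - 103t for integer t.
p ≥ 0: smallest is -15015 mod 218 = 27 (at t = 69), with q = -12.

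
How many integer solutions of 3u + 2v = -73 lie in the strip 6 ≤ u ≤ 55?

gcd(3, 2):
  3 = 1×2 + 1
  2 = 2×1
so gcd(3, 2) = 1.
Back-substitute for Bézout coefficients:
  1 = 3 - 1×2
  ... = 3×(1) + 2×(-1)
Scale by -73: particular solution (-73, 73); reduce u mod 2: (1, -38).
General solution: u = 1 + 2t, v = -38 - 3t for integer t.
6 ≤ 1 + 2t ≤ 55 gives t ∈ [3, 27], which is 25 values.

25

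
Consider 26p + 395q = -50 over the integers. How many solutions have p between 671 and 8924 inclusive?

21

gcd(395, 26):
  395 = 15*26 + 5
  26 = 5*5 + 1
  5 = 5*1
so gcd(395, 26) = 1.
Back-substitute for Bézout coefficients:
  1 = 26 - 5*5
  ... = 26*(76) + 395*(-5)
Scale by -50: particular solution (-3800, 250); reduce p mod 395: (150, -10).
General solution: p = 150 + 395t, q = -10 - 26t for integer t.
671 ≤ 150 + 395t ≤ 8924 gives t ∈ [2, 22], which is 21 values.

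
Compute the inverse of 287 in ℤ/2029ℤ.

gcd(2029, 287):
  2029 = 7·287 + 20
  287 = 14·20 + 7
  20 = 2·7 + 6
  7 = 1·6 + 1
  6 = 6·1
so gcd(2029, 287) = 1.
Back-substitute for Bézout coefficients:
  1 = 7 - 1·6
  ... = 287·(304) + 2029·(-43)
So 287·304 ≡ 1 (mod 2029), and 304 mod 2029 = 304.

304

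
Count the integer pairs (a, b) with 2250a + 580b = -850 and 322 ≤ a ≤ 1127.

14

gcd(2250, 580) = 10  (2250 = 3*580 + 510, 580 = 1*510 + 70, 510 = 7*70 + 20, 70 = 3*20 + 10, 20 = 2*10).
Back-substituting, 2250*(-25) + 580*(97) = 10.
Scale by -85: particular solution (2125, -8245); reduce a mod 58: (37, -145).
General solution: a = 37 + 58t, b = -145 - 225t for integer t.
322 ≤ 37 + 58t ≤ 1127 gives t ∈ [5, 18], which is 14 values.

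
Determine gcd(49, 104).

1

gcd(104, 49):
  104 = 2*49 + 6
  49 = 8*6 + 1
  6 = 6*1
so gcd(104, 49) = 1.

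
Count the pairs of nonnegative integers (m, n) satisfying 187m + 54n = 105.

gcd(187, 54):
  187 = 3*54 + 25
  54 = 2*25 + 4
  25 = 6*4 + 1
  4 = 4*1
so gcd(187, 54) = 1.
Back-substitute for Bézout coefficients:
  1 = 25 - 6*4
  ... = 187*(13) + 54*(-45)
Scale by 105: one solution is (1365, -4725). Reduce m mod 54: (15, -50).
General: m = 15 + 54t, n = -50 - 187t.
m ≥ 0 ⇒ t ≥ 0; n ≥ 0 ⇒ t ≤ -1. So t ∈ [0, -1]: 0 solutions.

0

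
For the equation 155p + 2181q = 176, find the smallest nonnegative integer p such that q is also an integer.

1957

gcd(2181, 155) = 1  (2181 = 14·155 + 11, 155 = 14·11 + 1, 11 = 11·1).
1 divides 176, so solutions exist.
Back-substituting, 155·(197) + 2181·(-14) = 1.
Scale by 176/1 = 176: (p₀, q₀) = (34672, -2464).
General solution: p = 34672 + 2181t, q = -2464 - 155t for integer t.
p ≥ 0: smallest is 34672 mod 2181 = 1957 (at t = -15), with q = -139.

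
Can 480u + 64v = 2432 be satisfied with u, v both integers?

gcd(480, 64) = 32.
32 divides 2432, so integer solutions exist.

yes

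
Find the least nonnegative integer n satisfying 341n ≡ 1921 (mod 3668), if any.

gcd(3668, 341) = 1.
1 divides 1921, so solutions exist.
By Bézout, 341·(-1635) + 3668·(152) = 1.
So 341·(-1635) ≡ 1 (mod 3668); multiply by 1921: n ≡ -3140835 (mod 3668).
Smallest nonnegative: n = -3140835 mod 3668 = 2641.

2641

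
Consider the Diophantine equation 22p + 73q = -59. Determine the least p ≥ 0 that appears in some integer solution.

gcd(73, 22):
  73 = 3×22 + 7
  22 = 3×7 + 1
  7 = 7×1
so gcd(73, 22) = 1.
1 divides -59, so solutions exist.
Back-substitute for Bézout coefficients:
  1 = 22 - 3×7
  ... = 22×(10) + 73×(-3)
Scale by -59/1 = -59: (p₀, q₀) = (-590, 177).
General solution: p = -590 + 73t, q = 177 - 22t for integer t.
p ≥ 0: smallest is -590 mod 73 = 67 (at t = 9), with q = -21.

67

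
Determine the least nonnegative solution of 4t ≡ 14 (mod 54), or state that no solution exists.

17

gcd(54, 4) = 2  (54 = 13×4 + 2, 4 = 2×2).
2 divides 14, so solutions exist.
Back-substituting, 4×(-13) + 54×(1) = 2.
So 4×(-13) ≡ 2 (mod 54); multiply by 7: t ≡ -91 (mod 27).
Smallest nonnegative: t = -91 mod 27 = 17.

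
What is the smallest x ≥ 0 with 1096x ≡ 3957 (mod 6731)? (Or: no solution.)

3842

gcd(6731, 1096) = 1.
1 divides 3957, so solutions exist.
By Bézout, 1096×(-608) + 6731×(99) = 1.
So 1096×(-608) ≡ 1 (mod 6731); multiply by 3957: x ≡ -2405856 (mod 6731).
Smallest nonnegative: x = -2405856 mod 6731 = 3842.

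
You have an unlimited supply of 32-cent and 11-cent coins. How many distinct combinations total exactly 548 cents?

2

Need nonnegative integers with 32j + 11k = 548.
gcd(32, 11) = 1, and 32·(-1) + 11·(3) = 1.
So (j₀, k₀) = (-548, 1644); general j = -548 + 11t, k = 1644 - 32t.
j ≥ 0 ⇒ t ≥ 50; k ≥ 0 ⇒ t ≤ 51. That's 2 values of t.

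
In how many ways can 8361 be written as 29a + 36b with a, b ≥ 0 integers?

8

gcd(36, 29) = 1  (36 = 1*29 + 7, 29 = 4*7 + 1, 7 = 7*1).
Back-substituting, 29*(5) + 36*(-4) = 1.
Scale by 8361: one solution is (41805, -33444). Reduce a mod 36: (9, 225).
General: a = 9 + 36t, b = 225 - 29t.
a ≥ 0 ⇒ t ≥ 0; b ≥ 0 ⇒ t ≤ 7. So t ∈ [0, 7]: 8 solutions.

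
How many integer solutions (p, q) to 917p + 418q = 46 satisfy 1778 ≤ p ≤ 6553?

gcd(917, 418) = 1.
By Bézout, 917·(-129) + 418·(283) = 1.
Particular solution: (336, -737).
General solution: p = 336 + 418t, q = -737 - 917t for integer t.
1778 ≤ 336 + 418t ≤ 6553 gives t ∈ [4, 14], which is 11 values.

11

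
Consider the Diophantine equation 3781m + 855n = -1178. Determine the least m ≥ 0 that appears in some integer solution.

gcd(3781, 855) = 19  (3781 = 4·855 + 361, 855 = 2·361 + 133, 361 = 2·133 + 95, 133 = 1·95 + 38, 95 = 2·38 + 19, 38 = 2·19).
19 divides -1178, so solutions exist.
Back-substituting, 3781·(19) + 855·(-84) = 19.
Scale by -1178/19 = -62: (m₀, n₀) = (-1178, 5208).
General solution: m = -1178 + 45t, n = 5208 - 199t for integer t.
m ≥ 0: smallest is -1178 mod 45 = 37 (at t = 27), with n = -165.

37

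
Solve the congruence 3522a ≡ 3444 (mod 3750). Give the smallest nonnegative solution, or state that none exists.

577

gcd(3750, 3522):
  3750 = 1*3522 + 228
  3522 = 15*228 + 102
  228 = 2*102 + 24
  102 = 4*24 + 6
  24 = 4*6
so gcd(3750, 3522) = 6.
6 divides 3444, so solutions exist.
Back-substitute for Bézout coefficients:
  6 = 102 - 4*24
  ... = 3522*(148) + 3750*(-139)
So 3522*(148) ≡ 6 (mod 3750); multiply by 574: a ≡ 84952 (mod 625).
Smallest nonnegative: a = 84952 mod 625 = 577.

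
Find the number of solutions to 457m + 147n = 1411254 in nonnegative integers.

21

gcd(457, 147):
  457 = 3*147 + 16
  147 = 9*16 + 3
  16 = 5*3 + 1
  3 = 3*1
so gcd(457, 147) = 1.
Back-substitute for Bézout coefficients:
  1 = 16 - 5*3
  ... = 457*(46) + 147*(-143)
Scale by 1411254: one solution is (64917684, -201809322). Reduce m mod 147: (132, 9190).
General: m = 132 + 147t, n = 9190 - 457t.
m ≥ 0 ⇒ t ≥ 0; n ≥ 0 ⇒ t ≤ 20. So t ∈ [0, 20]: 21 solutions.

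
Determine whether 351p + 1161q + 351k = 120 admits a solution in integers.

no

gcd(1161, 351):
  1161 = 3·351 + 108
  351 = 3·108 + 27
  108 = 4·27
so gcd(1161, 351) = 27.
gcd(27, 351) = 27.
27 does not divide 120 (remainder 12), so no integer solutions.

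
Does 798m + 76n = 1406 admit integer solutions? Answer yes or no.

gcd(798, 76):
  798 = 10*76 + 38
  76 = 2*38
so gcd(798, 76) = 38.
38 divides 1406, so integer solutions exist.

yes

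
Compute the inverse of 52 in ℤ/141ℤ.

19

gcd(141, 52):
  141 = 2×52 + 37
  52 = 1×37 + 15
  37 = 2×15 + 7
  15 = 2×7 + 1
  7 = 7×1
so gcd(141, 52) = 1.
Back-substitute for Bézout coefficients:
  1 = 15 - 2×7
  ... = 52×(19) + 141×(-7)
So 52×19 ≡ 1 (mod 141), and 19 mod 141 = 19.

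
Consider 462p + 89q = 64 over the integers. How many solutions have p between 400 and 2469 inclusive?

gcd(462, 89):
  462 = 5×89 + 17
  89 = 5×17 + 4
  17 = 4×4 + 1
  4 = 4×1
so gcd(462, 89) = 1.
Back-substitute for Bézout coefficients:
  1 = 17 - 4×4
  ... = 462×(21) + 89×(-109)
Scale by 64: particular solution (1344, -6976); reduce p mod 89: (9, -46).
General solution: p = 9 + 89t, q = -46 - 462t for integer t.
400 ≤ 9 + 89t ≤ 2469 gives t ∈ [5, 27], which is 23 values.

23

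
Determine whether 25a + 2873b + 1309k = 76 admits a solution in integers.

yes

gcd(2873, 25):
  2873 = 114×25 + 23
  25 = 1×23 + 2
  23 = 11×2 + 1
  2 = 2×1
so gcd(2873, 25) = 1.
gcd(1, 1309) = 1.
1 divides 76, so integer solutions exist.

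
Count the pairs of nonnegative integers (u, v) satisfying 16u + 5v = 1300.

gcd(16, 5):
  16 = 3×5 + 1
  5 = 5×1
so gcd(16, 5) = 1.
Back-substitute for Bézout coefficients:
  1 = 16 - 3×5
  ... = 16×(1) + 5×(-3)
Scale by 1300: one solution is (1300, -3900). Reduce u mod 5: (0, 260).
General: u = 0 + 5t, v = 260 - 16t.
u ≥ 0 ⇒ t ≥ 0; v ≥ 0 ⇒ t ≤ 16. So t ∈ [0, 16]: 17 solutions.

17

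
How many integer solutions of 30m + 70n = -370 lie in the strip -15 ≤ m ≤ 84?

gcd(70, 30):
  70 = 2×30 + 10
  30 = 3×10
so gcd(70, 30) = 10.
Back-substitute for Bézout coefficients:
  10 = 70 - 2×30
  ... = 30×(-2) + 70×(1)
Scale by -37: particular solution (74, -37); reduce m mod 7: (4, -7).
General solution: m = 4 + 7t, n = -7 - 3t for integer t.
-15 ≤ 4 + 7t ≤ 84 gives t ∈ [-2, 11], which is 14 values.

14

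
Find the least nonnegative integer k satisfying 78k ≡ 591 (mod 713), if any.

35

gcd(713, 78):
  713 = 9*78 + 11
  78 = 7*11 + 1
  11 = 11*1
so gcd(713, 78) = 1.
1 divides 591, so solutions exist.
Back-substitute for Bézout coefficients:
  1 = 78 - 7*11
  ... = 78*(64) + 713*(-7)
So 78*(64) ≡ 1 (mod 713); multiply by 591: k ≡ 37824 (mod 713).
Smallest nonnegative: k = 37824 mod 713 = 35.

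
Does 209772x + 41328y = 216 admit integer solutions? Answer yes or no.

gcd(209772, 41328) = 36.
36 divides 216, so integer solutions exist.

yes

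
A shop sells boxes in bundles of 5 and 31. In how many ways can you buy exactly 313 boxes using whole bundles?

2

Need nonnegative integers with 5j + 31k = 313.
gcd(5, 31) = 1, and 5·(-6) + 31·(1) = 1.
So (j₀, k₀) = (-1878, 313); general j = -1878 + 31t, k = 313 - 5t.
j ≥ 0 ⇒ t ≥ 61; k ≥ 0 ⇒ t ≤ 62. That's 2 values of t.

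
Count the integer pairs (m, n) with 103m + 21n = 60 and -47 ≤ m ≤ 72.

5

gcd(103, 21):
  103 = 4*21 + 19
  21 = 1*19 + 2
  19 = 9*2 + 1
  2 = 2*1
so gcd(103, 21) = 1.
Back-substitute for Bézout coefficients:
  1 = 19 - 9*2
  ... = 103*(10) + 21*(-49)
Scale by 60: particular solution (600, -2940); reduce m mod 21: (12, -56).
General solution: m = 12 + 21t, n = -56 - 103t for integer t.
-47 ≤ 12 + 21t ≤ 72 gives t ∈ [-2, 2], which is 5 values.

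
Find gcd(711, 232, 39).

gcd(711, 232) = 1  (711 = 3×232 + 15, 232 = 15×15 + 7, 15 = 2×7 + 1, 7 = 7×1).
gcd(1, 39) = 1.

1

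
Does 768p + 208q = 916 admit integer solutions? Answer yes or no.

no

gcd(768, 208):
  768 = 3×208 + 144
  208 = 1×144 + 64
  144 = 2×64 + 16
  64 = 4×16
so gcd(768, 208) = 16.
16 does not divide 916 (remainder 4), so no integer solutions.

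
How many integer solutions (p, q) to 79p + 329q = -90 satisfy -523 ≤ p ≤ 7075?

gcd(329, 79) = 1.
By Bézout, 79*(25) + 329*(-6) = 1.
Particular solution: (53, -13).
General solution: p = 53 + 329t, q = -13 - 79t for integer t.
-523 ≤ 53 + 329t ≤ 7075 gives t ∈ [-1, 21], which is 23 values.

23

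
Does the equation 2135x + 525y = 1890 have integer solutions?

gcd(2135, 525):
  2135 = 4·525 + 35
  525 = 15·35
so gcd(2135, 525) = 35.
35 divides 1890, so integer solutions exist.

yes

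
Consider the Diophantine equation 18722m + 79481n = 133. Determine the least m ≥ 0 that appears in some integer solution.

gcd(79481, 18722):
  79481 = 4×18722 + 4593
  18722 = 4×4593 + 350
  4593 = 13×350 + 43
  350 = 8×43 + 6
  43 = 7×6 + 1
  6 = 6×1
so gcd(79481, 18722) = 1.
1 divides 133, so solutions exist.
Back-substitute for Bézout coefficients:
  1 = 43 - 7×6
  ... = 18722×(-12944) + 79481×(3049)
Scale by 133/1 = 133: (m₀, n₀) = (-1721552, 405517).
General solution: m = -1721552 + 79481t, n = 405517 - 18722t for integer t.
m ≥ 0: smallest is -1721552 mod 79481 = 27030 (at t = 22), with n = -6367.

27030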